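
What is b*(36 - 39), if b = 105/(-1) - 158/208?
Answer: 32997/104 ≈ 317.28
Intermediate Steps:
b = -10999/104 (b = 105*(-1) - 158*1/208 = -105 - 79/104 = -10999/104 ≈ -105.76)
b*(36 - 39) = -10999*(36 - 39)/104 = -10999/104*(-3) = 32997/104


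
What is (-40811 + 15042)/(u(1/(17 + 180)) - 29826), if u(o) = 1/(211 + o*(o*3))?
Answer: 211014661838/244236187043 ≈ 0.86398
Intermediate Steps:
u(o) = 1/(211 + 3*o²) (u(o) = 1/(211 + o*(3*o)) = 1/(211 + 3*o²))
(-40811 + 15042)/(u(1/(17 + 180)) - 29826) = (-40811 + 15042)/(1/(211 + 3*(1/(17 + 180))²) - 29826) = -25769/(1/(211 + 3*(1/197)²) - 29826) = -25769/(1/(211 + 3*(1/38809)) - 29826) = -25769/(1/(211 + 3/38809) - 29826) = -25769/(1/(8188702/38809) - 29826) = -25769/(38809/8188702 - 29826) = -25769/(-244236187043/8188702) = -25769*(-8188702/244236187043) = 211014661838/244236187043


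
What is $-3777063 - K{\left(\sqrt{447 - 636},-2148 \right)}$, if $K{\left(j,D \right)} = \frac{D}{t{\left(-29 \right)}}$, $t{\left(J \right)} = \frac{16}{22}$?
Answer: $- \frac{7548219}{2} \approx -3.7741 \cdot 10^{6}$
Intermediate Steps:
$t{\left(J \right)} = \frac{8}{11}$ ($t{\left(J \right)} = 16 \cdot \frac{1}{22} = \frac{8}{11}$)
$K{\left(j,D \right)} = \frac{11 D}{8}$ ($K{\left(j,D \right)} = \frac{D}{\frac{8}{11}} = D \frac{11}{8} = \frac{11 D}{8}$)
$-3777063 - K{\left(\sqrt{447 - 636},-2148 \right)} = -3777063 - \frac{11}{8} \left(-2148\right) = -3777063 - - \frac{5907}{2} = -3777063 + \frac{5907}{2} = - \frac{7548219}{2}$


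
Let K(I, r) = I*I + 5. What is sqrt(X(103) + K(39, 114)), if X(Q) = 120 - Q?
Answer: sqrt(1543) ≈ 39.281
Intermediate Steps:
K(I, r) = 5 + I**2 (K(I, r) = I**2 + 5 = 5 + I**2)
sqrt(X(103) + K(39, 114)) = sqrt((120 - 1*103) + (5 + 39**2)) = sqrt((120 - 103) + (5 + 1521)) = sqrt(17 + 1526) = sqrt(1543)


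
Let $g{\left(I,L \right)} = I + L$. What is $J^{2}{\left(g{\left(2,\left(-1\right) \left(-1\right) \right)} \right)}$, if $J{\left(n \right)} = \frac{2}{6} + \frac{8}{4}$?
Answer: $\frac{49}{9} \approx 5.4444$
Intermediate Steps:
$J{\left(n \right)} = \frac{7}{3}$ ($J{\left(n \right)} = 2 \cdot \frac{1}{6} + 8 \cdot \frac{1}{4} = \frac{1}{3} + 2 = \frac{7}{3}$)
$J^{2}{\left(g{\left(2,\left(-1\right) \left(-1\right) \right)} \right)} = \left(\frac{7}{3}\right)^{2} = \frac{49}{9}$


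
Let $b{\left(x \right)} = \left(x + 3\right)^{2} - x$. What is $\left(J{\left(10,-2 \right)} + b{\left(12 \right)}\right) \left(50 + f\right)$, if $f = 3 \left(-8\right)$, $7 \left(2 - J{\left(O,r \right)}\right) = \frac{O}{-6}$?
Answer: $\frac{117520}{21} \approx 5596.2$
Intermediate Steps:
$J{\left(O,r \right)} = 2 + \frac{O}{42}$ ($J{\left(O,r \right)} = 2 - \frac{O \frac{1}{-6}}{7} = 2 - \frac{O \left(- \frac{1}{6}\right)}{7} = 2 - \frac{\left(- \frac{1}{6}\right) O}{7} = 2 + \frac{O}{42}$)
$f = -24$
$b{\left(x \right)} = \left(3 + x\right)^{2} - x$
$\left(J{\left(10,-2 \right)} + b{\left(12 \right)}\right) \left(50 + f\right) = \left(\left(2 + \frac{1}{42} \cdot 10\right) + \left(\left(3 + 12\right)^{2} - 12\right)\right) \left(50 - 24\right) = \left(\left(2 + \frac{5}{21}\right) - \left(12 - 15^{2}\right)\right) 26 = \left(\frac{47}{21} + \left(225 - 12\right)\right) 26 = \left(\frac{47}{21} + 213\right) 26 = \frac{4520}{21} \cdot 26 = \frac{117520}{21}$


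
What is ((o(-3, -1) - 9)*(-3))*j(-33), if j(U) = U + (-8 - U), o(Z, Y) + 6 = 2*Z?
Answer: -504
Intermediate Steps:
o(Z, Y) = -6 + 2*Z
j(U) = -8
((o(-3, -1) - 9)*(-3))*j(-33) = (((-6 + 2*(-3)) - 9)*(-3))*(-8) = (((-6 - 6) - 9)*(-3))*(-8) = ((-12 - 9)*(-3))*(-8) = -21*(-3)*(-8) = 63*(-8) = -504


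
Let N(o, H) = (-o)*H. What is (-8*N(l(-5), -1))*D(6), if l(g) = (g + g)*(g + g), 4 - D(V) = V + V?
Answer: 6400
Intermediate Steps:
D(V) = 4 - 2*V (D(V) = 4 - (V + V) = 4 - 2*V)
l(g) = 4*g² (l(g) = (2*g)*(2*g) = 4*g²)
N(o, H) = -H*o
(-8*N(l(-5), -1))*D(6) = (-(-8)*(-1)*4*(-5)²)*(4 - 2*6) = (-(-8)*(-1)*4*25)*(4 - 12) = -(-8)*(-1)*100*(-8) = -8*100*(-8) = -800*(-8) = 6400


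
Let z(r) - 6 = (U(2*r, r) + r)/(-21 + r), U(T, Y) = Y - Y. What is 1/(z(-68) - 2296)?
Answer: -89/203742 ≈ -0.00043683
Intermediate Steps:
U(T, Y) = 0
z(r) = 6 + r/(-21 + r) (z(r) = 6 + (0 + r)/(-21 + r) = 6 + r/(-21 + r))
1/(z(-68) - 2296) = 1/(7*(-18 - 68)/(-21 - 68) - 2296) = 1/(7*(-86)/(-89) - 2296) = 1/(7*(-1/89)*(-86) - 2296) = 1/(602/89 - 2296) = 1/(-203742/89) = -89/203742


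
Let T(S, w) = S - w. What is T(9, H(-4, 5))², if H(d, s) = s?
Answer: 16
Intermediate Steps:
T(9, H(-4, 5))² = (9 - 1*5)² = (9 - 5)² = 4² = 16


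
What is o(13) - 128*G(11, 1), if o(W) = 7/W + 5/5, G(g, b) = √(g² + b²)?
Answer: 20/13 - 128*√122 ≈ -1412.3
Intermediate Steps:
G(g, b) = √(b² + g²)
o(W) = 1 + 7/W (o(W) = 7/W + 5*(⅕) = 7/W + 1 = 1 + 7/W)
o(13) - 128*G(11, 1) = (7 + 13)/13 - 128*√(1² + 11²) = (1/13)*20 - 128*√(1 + 121) = 20/13 - 128*√122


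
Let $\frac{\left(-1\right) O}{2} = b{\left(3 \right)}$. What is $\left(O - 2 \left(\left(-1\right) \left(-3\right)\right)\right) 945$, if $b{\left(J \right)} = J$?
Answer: $-11340$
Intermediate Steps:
$O = -6$ ($O = \left(-2\right) 3 = -6$)
$\left(O - 2 \left(\left(-1\right) \left(-3\right)\right)\right) 945 = \left(-6 - 2 \left(\left(-1\right) \left(-3\right)\right)\right) 945 = \left(-6 - 6\right) 945 = \left(-12\right) 945 = -11340$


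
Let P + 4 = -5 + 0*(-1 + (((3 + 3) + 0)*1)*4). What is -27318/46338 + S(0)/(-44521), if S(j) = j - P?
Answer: -202773620/343835683 ≈ -0.58974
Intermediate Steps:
P = -9 (P = -4 + (-5 + 0*(-1 + (((3 + 3) + 0)*1)*4)) = -4 + (-5 + 0*(-1 + ((6 + 0)*1)*4)) = -4 + (-5 + 0*(-1 + (6*1)*4)) = -4 + (-5 + 0*(-1 + 6*4)) = -4 + (-5 + 0*(-1 + 24)) = -4 + (-5 + 0*23) = -4 + (-5 + 0) = -4 - 5 = -9)
S(j) = 9 + j (S(j) = j - 1*(-9) = j + 9 = 9 + j)
-27318/46338 + S(0)/(-44521) = -27318/46338 + (9 + 0)/(-44521) = -27318*1/46338 + 9*(-1/44521) = -4553/7723 - 9/44521 = -202773620/343835683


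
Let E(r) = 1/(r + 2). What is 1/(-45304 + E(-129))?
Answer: -127/5753609 ≈ -2.2073e-5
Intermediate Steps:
E(r) = 1/(2 + r)
1/(-45304 + E(-129)) = 1/(-45304 + 1/(2 - 129)) = 1/(-45304 + 1/(-127)) = 1/(-45304 - 1/127) = 1/(-5753609/127) = -127/5753609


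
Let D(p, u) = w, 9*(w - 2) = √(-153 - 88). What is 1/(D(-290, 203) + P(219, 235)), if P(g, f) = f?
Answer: 19197/4549930 - 9*I*√241/4549930 ≈ 0.0042192 - 3.0708e-5*I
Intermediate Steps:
w = 2 + I*√241/9 (w = 2 + √(-153 - 88)/9 = 2 + √(-241)/9 = 2 + (I*√241)/9 = 2 + I*√241/9 ≈ 2.0 + 1.7249*I)
D(p, u) = 2 + I*√241/9
1/(D(-290, 203) + P(219, 235)) = 1/((2 + I*√241/9) + 235) = 1/(237 + I*√241/9)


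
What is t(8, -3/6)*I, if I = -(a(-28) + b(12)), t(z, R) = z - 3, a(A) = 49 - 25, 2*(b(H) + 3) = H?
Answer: -135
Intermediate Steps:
b(H) = -3 + H/2
a(A) = 24
t(z, R) = -3 + z
I = -27 (I = -(24 + (-3 + (1/2)*12)) = -(24 + (-3 + 6)) = -(24 + 3) = -1*27 = -27)
t(8, -3/6)*I = (-3 + 8)*(-27) = 5*(-27) = -135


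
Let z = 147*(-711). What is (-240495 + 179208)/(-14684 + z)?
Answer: 61287/119201 ≈ 0.51415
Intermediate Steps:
z = -104517
(-240495 + 179208)/(-14684 + z) = (-240495 + 179208)/(-14684 - 104517) = -61287/(-119201) = -61287*(-1/119201) = 61287/119201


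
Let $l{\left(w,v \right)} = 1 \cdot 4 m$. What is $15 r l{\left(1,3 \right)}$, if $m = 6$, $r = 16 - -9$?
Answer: $9000$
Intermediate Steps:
$r = 25$ ($r = 16 + 9 = 25$)
$l{\left(w,v \right)} = 24$ ($l{\left(w,v \right)} = 1 \cdot 4 \cdot 6 = 4 \cdot 6 = 24$)
$15 r l{\left(1,3 \right)} = 15 \cdot 25 \cdot 24 = 375 \cdot 24 = 9000$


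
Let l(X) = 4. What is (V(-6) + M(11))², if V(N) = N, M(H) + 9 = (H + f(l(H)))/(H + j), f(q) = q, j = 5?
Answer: 50625/256 ≈ 197.75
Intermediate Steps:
M(H) = -9 + (4 + H)/(5 + H) (M(H) = -9 + (H + 4)/(H + 5) = -9 + (4 + H)/(5 + H))
(V(-6) + M(11))² = (-6 + (-41 - 8*11)/(5 + 11))² = (-6 + (-41 - 88)/16)² = (-6 + (1/16)*(-129))² = (-6 - 129/16)² = (-225/16)² = 50625/256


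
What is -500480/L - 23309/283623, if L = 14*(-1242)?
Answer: 512834573/17868249 ≈ 28.701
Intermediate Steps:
L = -17388
-500480/L - 23309/283623 = -500480/(-17388) - 23309/283623 = -500480*(-1/17388) - 23309*1/283623 = 5440/189 - 23309/283623 = 512834573/17868249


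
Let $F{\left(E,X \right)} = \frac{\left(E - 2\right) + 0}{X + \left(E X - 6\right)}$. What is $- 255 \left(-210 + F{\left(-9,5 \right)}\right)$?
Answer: $\frac{2460495}{46} \approx 53489.0$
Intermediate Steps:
$F{\left(E,X \right)} = \frac{-2 + E}{-6 + X + E X}$ ($F{\left(E,X \right)} = \frac{\left(-2 + E\right) + 0}{X + \left(-6 + E X\right)} = \frac{-2 + E}{-6 + X + E X}$)
$- 255 \left(-210 + F{\left(-9,5 \right)}\right) = - 255 \left(-210 + \frac{-2 - 9}{-6 + 5 - 45}\right) = - 255 \left(-210 + \frac{1}{-6 + 5 - 45} \left(-11\right)\right) = - 255 \left(-210 + \frac{1}{-46} \left(-11\right)\right) = - 255 \left(-210 - - \frac{11}{46}\right) = - 255 \left(-210 + \frac{11}{46}\right) = \left(-255\right) \left(- \frac{9649}{46}\right) = \frac{2460495}{46}$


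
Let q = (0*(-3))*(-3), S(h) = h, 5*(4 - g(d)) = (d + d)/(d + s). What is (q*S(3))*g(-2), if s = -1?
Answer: 0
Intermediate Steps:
g(d) = 4 - 2*d/(5*(-1 + d)) (g(d) = 4 - (d + d)/(5*(d - 1)) = 4 - 2*d/(5*(-1 + d)))
q = 0 (q = 0*(-3) = 0)
(q*S(3))*g(-2) = (0*3)*(2*(-10 + 9*(-2))/(5*(-1 - 2))) = 0*((⅖)*(-10 - 18)/(-3)) = 0*((⅖)*(-⅓)*(-28)) = 0*(56/15) = 0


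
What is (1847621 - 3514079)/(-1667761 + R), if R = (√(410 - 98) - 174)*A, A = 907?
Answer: 3042250729182/3332482018753 + 3022954812*√78/3332482018753 ≈ 0.92092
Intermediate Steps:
R = -157818 + 1814*√78 (R = (√(410 - 98) - 174)*907 = (√312 - 174)*907 = (2*√78 - 174)*907 = (-174 + 2*√78)*907 = -157818 + 1814*√78 ≈ -1.4180e+5)
(1847621 - 3514079)/(-1667761 + R) = (1847621 - 3514079)/(-1667761 + (-157818 + 1814*√78)) = -1666458/(-1825579 + 1814*√78)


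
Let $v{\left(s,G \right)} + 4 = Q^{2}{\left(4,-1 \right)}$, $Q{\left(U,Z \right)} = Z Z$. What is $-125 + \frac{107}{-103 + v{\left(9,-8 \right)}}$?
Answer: $- \frac{13357}{106} \approx -126.01$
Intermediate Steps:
$Q{\left(U,Z \right)} = Z^{2}$
$v{\left(s,G \right)} = -3$ ($v{\left(s,G \right)} = -4 + \left(\left(-1\right)^{2}\right)^{2} = -4 + 1^{2} = -4 + 1 = -3$)
$-125 + \frac{107}{-103 + v{\left(9,-8 \right)}} = -125 + \frac{107}{-103 - 3} = -125 + \frac{107}{-106} = -125 + 107 \left(- \frac{1}{106}\right) = -125 - \frac{107}{106} = - \frac{13357}{106}$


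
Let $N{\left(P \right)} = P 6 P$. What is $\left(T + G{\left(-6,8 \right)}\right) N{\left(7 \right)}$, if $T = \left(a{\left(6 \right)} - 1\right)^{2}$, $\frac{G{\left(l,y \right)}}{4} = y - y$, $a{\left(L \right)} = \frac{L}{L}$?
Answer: $0$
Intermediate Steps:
$a{\left(L \right)} = 1$
$N{\left(P \right)} = 6 P^{2}$ ($N{\left(P \right)} = 6 P P = 6 P^{2}$)
$G{\left(l,y \right)} = 0$ ($G{\left(l,y \right)} = 4 \left(y - y\right) = 4 \cdot 0 = 0$)
$T = 0$ ($T = \left(1 - 1\right)^{2} = 0^{2} = 0$)
$\left(T + G{\left(-6,8 \right)}\right) N{\left(7 \right)} = \left(0 + 0\right) 6 \cdot 7^{2} = 0 \cdot 6 \cdot 49 = 0 \cdot 294 = 0$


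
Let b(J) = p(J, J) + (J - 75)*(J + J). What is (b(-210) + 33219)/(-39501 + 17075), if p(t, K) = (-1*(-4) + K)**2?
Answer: -195355/22426 ≈ -8.7111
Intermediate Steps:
p(t, K) = (4 + K)**2
b(J) = (4 + J)**2 + 2*J*(-75 + J) (b(J) = (4 + J)**2 + (J - 75)*(J + J) = (4 + J)**2 + (-75 + J)*(2*J) = (4 + J)**2 + 2*J*(-75 + J))
(b(-210) + 33219)/(-39501 + 17075) = ((16 - 142*(-210) + 3*(-210)**2) + 33219)/(-39501 + 17075) = ((16 + 29820 + 3*44100) + 33219)/(-22426) = ((16 + 29820 + 132300) + 33219)*(-1/22426) = (162136 + 33219)*(-1/22426) = 195355*(-1/22426) = -195355/22426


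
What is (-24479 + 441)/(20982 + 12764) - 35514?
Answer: -599239741/16873 ≈ -35515.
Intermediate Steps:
(-24479 + 441)/(20982 + 12764) - 35514 = -24038/33746 - 35514 = -24038*1/33746 - 35514 = -12019/16873 - 35514 = -599239741/16873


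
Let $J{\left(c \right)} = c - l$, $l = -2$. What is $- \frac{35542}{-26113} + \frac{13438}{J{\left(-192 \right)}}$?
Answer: $- \frac{172076757}{2480735} \approx -69.365$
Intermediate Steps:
$J{\left(c \right)} = 2 + c$ ($J{\left(c \right)} = c - -2 = c + 2 = 2 + c$)
$- \frac{35542}{-26113} + \frac{13438}{J{\left(-192 \right)}} = - \frac{35542}{-26113} + \frac{13438}{2 - 192} = \left(-35542\right) \left(- \frac{1}{26113}\right) + \frac{13438}{-190} = \frac{35542}{26113} + 13438 \left(- \frac{1}{190}\right) = \frac{35542}{26113} - \frac{6719}{95} = - \frac{172076757}{2480735}$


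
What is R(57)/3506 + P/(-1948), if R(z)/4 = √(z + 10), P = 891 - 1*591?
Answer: -75/487 + 2*√67/1753 ≈ -0.14467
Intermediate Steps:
P = 300 (P = 891 - 591 = 300)
R(z) = 4*√(10 + z) (R(z) = 4*√(z + 10) = 4*√(10 + z))
R(57)/3506 + P/(-1948) = (4*√(10 + 57))/3506 + 300/(-1948) = (4*√67)*(1/3506) + 300*(-1/1948) = 2*√67/1753 - 75/487 = -75/487 + 2*√67/1753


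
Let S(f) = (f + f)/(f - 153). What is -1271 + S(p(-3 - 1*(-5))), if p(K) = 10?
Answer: -181773/143 ≈ -1271.1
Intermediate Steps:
S(f) = 2*f/(-153 + f) (S(f) = (2*f)/(-153 + f) = 2*f/(-153 + f))
-1271 + S(p(-3 - 1*(-5))) = -1271 + 2*10/(-153 + 10) = -1271 + 2*10/(-143) = -1271 + 2*10*(-1/143) = -1271 - 20/143 = -181773/143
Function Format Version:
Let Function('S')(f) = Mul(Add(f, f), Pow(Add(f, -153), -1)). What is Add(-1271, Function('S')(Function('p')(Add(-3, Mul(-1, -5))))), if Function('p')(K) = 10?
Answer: Rational(-181773, 143) ≈ -1271.1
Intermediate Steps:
Function('S')(f) = Mul(2, f, Pow(Add(-153, f), -1)) (Function('S')(f) = Mul(Mul(2, f), Pow(Add(-153, f), -1)) = Mul(2, f, Pow(Add(-153, f), -1)))
Add(-1271, Function('S')(Function('p')(Add(-3, Mul(-1, -5))))) = Add(-1271, Mul(2, 10, Pow(Add(-153, 10), -1))) = Add(-1271, Mul(2, 10, Pow(-143, -1))) = Add(-1271, Mul(2, 10, Rational(-1, 143))) = Add(-1271, Rational(-20, 143)) = Rational(-181773, 143)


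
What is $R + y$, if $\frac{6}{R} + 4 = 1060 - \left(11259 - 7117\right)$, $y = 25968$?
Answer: $\frac{40068621}{1543} \approx 25968.0$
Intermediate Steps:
$R = - \frac{3}{1543}$ ($R = \frac{6}{-4 + \left(1060 - \left(11259 - 7117\right)\right)} = \frac{6}{-4 + \left(1060 - 4142\right)} = \frac{6}{-4 - 3082} = \frac{6}{-3086} = 6 \left(- \frac{1}{3086}\right) = - \frac{3}{1543} \approx -0.0019443$)
$R + y = - \frac{3}{1543} + 25968 = \frac{40068621}{1543}$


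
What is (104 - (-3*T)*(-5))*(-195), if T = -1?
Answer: -23205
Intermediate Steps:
(104 - (-3*T)*(-5))*(-195) = (104 - (-3*(-1))*(-5))*(-195) = (104 - 3*(-5))*(-195) = (104 - 1*(-15))*(-195) = (104 + 15)*(-195) = 119*(-195) = -23205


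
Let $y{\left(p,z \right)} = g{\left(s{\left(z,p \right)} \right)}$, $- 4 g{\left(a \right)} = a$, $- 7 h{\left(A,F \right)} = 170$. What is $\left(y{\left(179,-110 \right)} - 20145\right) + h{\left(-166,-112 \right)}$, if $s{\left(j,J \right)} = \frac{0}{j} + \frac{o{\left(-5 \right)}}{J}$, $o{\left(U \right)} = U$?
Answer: $- \frac{101088425}{5012} \approx -20169.0$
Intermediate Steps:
$s{\left(j,J \right)} = - \frac{5}{J}$ ($s{\left(j,J \right)} = \frac{0}{j} - \frac{5}{J} = 0 - \frac{5}{J} = - \frac{5}{J}$)
$h{\left(A,F \right)} = - \frac{170}{7}$ ($h{\left(A,F \right)} = \left(- \frac{1}{7}\right) 170 = - \frac{170}{7}$)
$g{\left(a \right)} = - \frac{a}{4}$
$y{\left(p,z \right)} = \frac{5}{4 p}$ ($y{\left(p,z \right)} = - \frac{\left(-5\right) \frac{1}{p}}{4} = \frac{5}{4 p}$)
$\left(y{\left(179,-110 \right)} - 20145\right) + h{\left(-166,-112 \right)} = \left(\frac{5}{4 \cdot 179} - 20145\right) - \frac{170}{7} = \left(\frac{5}{4} \cdot \frac{1}{179} - 20145\right) - \frac{170}{7} = \left(\frac{5}{716} - 20145\right) - \frac{170}{7} = - \frac{14423815}{716} - \frac{170}{7} = - \frac{101088425}{5012}$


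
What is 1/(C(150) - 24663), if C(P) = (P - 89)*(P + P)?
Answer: -1/6363 ≈ -0.00015716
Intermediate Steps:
C(P) = 2*P*(-89 + P) (C(P) = (-89 + P)*(2*P) = 2*P*(-89 + P))
1/(C(150) - 24663) = 1/(2*150*(-89 + 150) - 24663) = 1/(2*150*61 - 24663) = 1/(18300 - 24663) = 1/(-6363) = -1/6363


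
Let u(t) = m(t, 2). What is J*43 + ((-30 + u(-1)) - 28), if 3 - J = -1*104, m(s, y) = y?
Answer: 4545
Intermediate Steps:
u(t) = 2
J = 107 (J = 3 - (-1)*104 = 3 - 1*(-104) = 3 + 104 = 107)
J*43 + ((-30 + u(-1)) - 28) = 107*43 + ((-30 + 2) - 28) = 4601 + (-28 - 28) = 4601 - 56 = 4545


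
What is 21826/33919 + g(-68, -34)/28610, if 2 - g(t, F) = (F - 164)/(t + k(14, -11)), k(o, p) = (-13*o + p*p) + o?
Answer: 35905949654/55799298925 ≈ 0.64348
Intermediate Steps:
k(o, p) = p² - 12*o (k(o, p) = (-13*o + p²) + o = (p² - 13*o) + o = p² - 12*o)
g(t, F) = 2 - (-164 + F)/(-47 + t) (g(t, F) = 2 - (F - 164)/(t + ((-11)² - 12*14)) = 2 - (-164 + F)/(t + (121 - 168)) = 2 - (-164 + F)/(t - 47) = 2 - (-164 + F)/(-47 + t))
21826/33919 + g(-68, -34)/28610 = 21826/33919 + ((70 - 1*(-34) + 2*(-68))/(-47 - 68))/28610 = 21826*(1/33919) + ((70 + 34 - 136)/(-115))*(1/28610) = 21826/33919 - 1/115*(-32)*(1/28610) = 21826/33919 + (32/115)*(1/28610) = 21826/33919 + 16/1645075 = 35905949654/55799298925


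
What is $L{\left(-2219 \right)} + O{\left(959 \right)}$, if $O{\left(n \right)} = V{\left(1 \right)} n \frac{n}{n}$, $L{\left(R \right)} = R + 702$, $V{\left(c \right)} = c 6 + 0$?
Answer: $4237$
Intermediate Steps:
$V{\left(c \right)} = 6 c$ ($V{\left(c \right)} = 6 c + 0 = 6 c$)
$L{\left(R \right)} = 702 + R$
$O{\left(n \right)} = 6 n$ ($O{\left(n \right)} = 6 \cdot 1 n \frac{n}{n} = 6 n 1 = 6 n$)
$L{\left(-2219 \right)} + O{\left(959 \right)} = \left(702 - 2219\right) + 6 \cdot 959 = -1517 + 5754 = 4237$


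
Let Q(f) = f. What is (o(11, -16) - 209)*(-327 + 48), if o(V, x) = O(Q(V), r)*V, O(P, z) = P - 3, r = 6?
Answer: 33759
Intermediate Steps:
O(P, z) = -3 + P
o(V, x) = V*(-3 + V) (o(V, x) = (-3 + V)*V = V*(-3 + V))
(o(11, -16) - 209)*(-327 + 48) = (11*(-3 + 11) - 209)*(-327 + 48) = (11*8 - 209)*(-279) = (88 - 209)*(-279) = -121*(-279) = 33759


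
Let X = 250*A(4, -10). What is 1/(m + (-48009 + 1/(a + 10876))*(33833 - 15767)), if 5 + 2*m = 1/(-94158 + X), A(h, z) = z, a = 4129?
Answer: -2900706580/2515871564810443119 ≈ -1.1530e-9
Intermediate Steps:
X = -2500 (X = 250*(-10) = -2500)
m = -483291/193316 (m = -5/2 + 1/(2*(-94158 - 2500)) = -5/2 + (½)/(-96658) = -5/2 + (½)*(-1/96658) = -5/2 - 1/193316 = -483291/193316 ≈ -2.5000)
1/(m + (-48009 + 1/(a + 10876))*(33833 - 15767)) = 1/(-483291/193316 + (-48009 + 1/(4129 + 10876))*(33833 - 15767)) = 1/(-483291/193316 + (-48009 + 1/15005)*18066) = 1/(-483291/193316 - 720375044/15005*18066) = 1/(-483291/193316 - 13014295544904/15005) = 1/(-2515871564810443119/2900706580) = -2900706580/2515871564810443119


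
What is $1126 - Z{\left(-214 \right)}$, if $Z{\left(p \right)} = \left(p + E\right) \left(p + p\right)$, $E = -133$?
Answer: $-147390$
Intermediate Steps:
$Z{\left(p \right)} = 2 p \left(-133 + p\right)$ ($Z{\left(p \right)} = \left(p - 133\right) \left(p + p\right) = \left(-133 + p\right) 2 p = 2 p \left(-133 + p\right)$)
$1126 - Z{\left(-214 \right)} = 1126 - 2 \left(-214\right) \left(-133 - 214\right) = 1126 - 2 \left(-214\right) \left(-347\right) = 1126 - 148516 = -147390$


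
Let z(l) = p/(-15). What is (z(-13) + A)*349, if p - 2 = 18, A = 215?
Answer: 223709/3 ≈ 74570.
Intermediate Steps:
p = 20 (p = 2 + 18 = 20)
z(l) = -4/3 (z(l) = 20/(-15) = 20*(-1/15) = -4/3)
(z(-13) + A)*349 = (-4/3 + 215)*349 = (641/3)*349 = 223709/3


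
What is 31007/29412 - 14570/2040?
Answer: -760997/125001 ≈ -6.0879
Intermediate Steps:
31007/29412 - 14570/2040 = 31007*(1/29412) - 14570*1/2040 = 31007/29412 - 1457/204 = -760997/125001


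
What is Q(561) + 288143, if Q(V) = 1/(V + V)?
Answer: 323296447/1122 ≈ 2.8814e+5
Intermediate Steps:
Q(V) = 1/(2*V)
Q(561) + 288143 = (½)/561 + 288143 = (½)*(1/561) + 288143 = 1/1122 + 288143 = 323296447/1122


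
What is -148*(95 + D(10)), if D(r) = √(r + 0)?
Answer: -14060 - 148*√10 ≈ -14528.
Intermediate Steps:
D(r) = √r
-148*(95 + D(10)) = -148*(95 + √10) = -14060 - 148*√10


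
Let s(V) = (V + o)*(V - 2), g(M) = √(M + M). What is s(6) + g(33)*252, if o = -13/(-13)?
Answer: 28 + 252*√66 ≈ 2075.3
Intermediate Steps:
o = 1 (o = -13*(-1/13) = 1)
g(M) = √2*√M (g(M) = √(2*M) = √2*√M)
s(V) = (1 + V)*(-2 + V) (s(V) = (V + 1)*(V - 2) = (1 + V)*(-2 + V))
s(6) + g(33)*252 = (-2 + 6² - 1*6) + (√2*√33)*252 = (-2 + 36 - 6) + √66*252 = 28 + 252*√66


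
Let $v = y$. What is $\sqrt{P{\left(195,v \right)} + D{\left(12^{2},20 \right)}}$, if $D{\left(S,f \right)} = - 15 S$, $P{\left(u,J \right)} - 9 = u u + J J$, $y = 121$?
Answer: $\sqrt{50515} \approx 224.76$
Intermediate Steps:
$v = 121$
$P{\left(u,J \right)} = 9 + J^{2} + u^{2}$ ($P{\left(u,J \right)} = 9 + \left(u u + J J\right) = 9 + \left(u^{2} + J^{2}\right) = 9 + \left(J^{2} + u^{2}\right) = 9 + J^{2} + u^{2}$)
$\sqrt{P{\left(195,v \right)} + D{\left(12^{2},20 \right)}} = \sqrt{\left(9 + 121^{2} + 195^{2}\right) - 15 \cdot 12^{2}} = \sqrt{\left(9 + 14641 + 38025\right) - 2160} = \sqrt{52675 - 2160} = \sqrt{50515}$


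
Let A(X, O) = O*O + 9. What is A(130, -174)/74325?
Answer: 2019/4955 ≈ 0.40747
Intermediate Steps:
A(X, O) = 9 + O² (A(X, O) = O² + 9 = 9 + O²)
A(130, -174)/74325 = (9 + (-174)²)/74325 = (9 + 30276)*(1/74325) = 30285*(1/74325) = 2019/4955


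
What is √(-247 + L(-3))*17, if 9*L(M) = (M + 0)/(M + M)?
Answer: 17*I*√8890/6 ≈ 267.15*I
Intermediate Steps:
L(M) = 1/18 (L(M) = ((M + 0)/(M + M))/9 = (M/((2*M)))/9 = (M*(1/(2*M)))/9 = (⅑)*(½) = 1/18)
√(-247 + L(-3))*17 = √(-247 + 1/18)*17 = √(-4445/18)*17 = (I*√8890/6)*17 = 17*I*√8890/6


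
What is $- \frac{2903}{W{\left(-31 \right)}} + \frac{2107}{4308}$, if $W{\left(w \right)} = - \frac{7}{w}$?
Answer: $- \frac{387675095}{30156} \approx -12856.0$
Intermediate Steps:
$- \frac{2903}{W{\left(-31 \right)}} + \frac{2107}{4308} = - \frac{2903}{\left(-7\right) \frac{1}{-31}} + \frac{2107}{4308} = - \frac{2903}{\left(-7\right) \left(- \frac{1}{31}\right)} + 2107 \cdot \frac{1}{4308} = - \frac{2903}{\frac{7}{31}} + \frac{2107}{4308} = \left(-2903\right) \frac{31}{7} + \frac{2107}{4308} = - \frac{89993}{7} + \frac{2107}{4308} = - \frac{387675095}{30156}$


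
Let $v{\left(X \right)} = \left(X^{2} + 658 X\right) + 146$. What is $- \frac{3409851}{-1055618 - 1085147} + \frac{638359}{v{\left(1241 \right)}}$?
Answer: $\frac{170962372558}{91733921015} \approx 1.8637$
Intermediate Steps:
$v{\left(X \right)} = 146 + X^{2} + 658 X$
$- \frac{3409851}{-1055618 - 1085147} + \frac{638359}{v{\left(1241 \right)}} = - \frac{3409851}{-1055618 - 1085147} + \frac{638359}{146 + 1241^{2} + 658 \cdot 1241} = - \frac{3409851}{-2140765} + \frac{638359}{146 + 1540081 + 816578} = \left(-3409851\right) \left(- \frac{1}{2140765}\right) + \frac{638359}{2356805} = \frac{3409851}{2140765} + 638359 \cdot \frac{1}{2356805} = \frac{3409851}{2140765} + \frac{638359}{2356805} = \frac{170962372558}{91733921015}$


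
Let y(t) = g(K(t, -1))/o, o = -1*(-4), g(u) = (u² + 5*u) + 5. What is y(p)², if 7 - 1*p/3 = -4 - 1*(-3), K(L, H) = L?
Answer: 491401/16 ≈ 30713.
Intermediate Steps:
g(u) = 5 + u² + 5*u
p = 24 (p = 21 - 3*(-4 - 1*(-3)) = 21 - 3*(-4 + 3) = 21 - 3*(-1) = 21 + 3 = 24)
o = 4
y(t) = 5/4 + t²/4 + 5*t/4 (y(t) = (5 + t² + 5*t)/4 = (5 + t² + 5*t)*(¼) = 5/4 + t²/4 + 5*t/4)
y(p)² = (5/4 + (¼)*24² + (5/4)*24)² = (5/4 + (¼)*576 + 30)² = (5/4 + 144 + 30)² = (701/4)² = 491401/16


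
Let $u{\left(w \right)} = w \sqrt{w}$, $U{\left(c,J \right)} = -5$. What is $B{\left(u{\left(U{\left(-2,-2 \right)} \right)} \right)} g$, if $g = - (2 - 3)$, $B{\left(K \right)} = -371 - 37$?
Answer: $-408$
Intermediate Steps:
$u{\left(w \right)} = w^{\frac{3}{2}}$
$B{\left(K \right)} = -408$ ($B{\left(K \right)} = -371 - 37 = -408$)
$g = 1$ ($g = - (2 - 3) = \left(-1\right) \left(-1\right) = 1$)
$B{\left(u{\left(U{\left(-2,-2 \right)} \right)} \right)} g = \left(-408\right) 1 = -408$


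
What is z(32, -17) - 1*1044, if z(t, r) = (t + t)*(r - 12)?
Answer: -2900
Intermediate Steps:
z(t, r) = 2*t*(-12 + r) (z(t, r) = (2*t)*(-12 + r) = 2*t*(-12 + r))
z(32, -17) - 1*1044 = 2*32*(-12 - 17) - 1*1044 = 2*32*(-29) - 1044 = -1856 - 1044 = -2900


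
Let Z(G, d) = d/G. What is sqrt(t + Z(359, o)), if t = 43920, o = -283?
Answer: sqrt(5660351923)/359 ≈ 209.57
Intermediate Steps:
sqrt(t + Z(359, o)) = sqrt(43920 - 283/359) = sqrt(15766997/359) = sqrt(5660351923)/359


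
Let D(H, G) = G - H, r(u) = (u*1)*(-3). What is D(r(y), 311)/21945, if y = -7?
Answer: 58/4389 ≈ 0.013215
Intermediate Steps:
r(u) = -3*u (r(u) = u*(-3) = -3*u)
D(r(y), 311)/21945 = (311 - (-3)*(-7))/21945 = (311 - 1*21)*(1/21945) = (311 - 21)*(1/21945) = 290*(1/21945) = 58/4389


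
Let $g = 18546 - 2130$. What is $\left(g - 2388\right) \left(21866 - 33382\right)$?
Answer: $-161546448$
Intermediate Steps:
$g = 16416$ ($g = 18546 - 2130 = 16416$)
$\left(g - 2388\right) \left(21866 - 33382\right) = \left(16416 - 2388\right) \left(21866 - 33382\right) = \left(16416 - 2388\right) \left(-11516\right) = 14028 \left(-11516\right) = -161546448$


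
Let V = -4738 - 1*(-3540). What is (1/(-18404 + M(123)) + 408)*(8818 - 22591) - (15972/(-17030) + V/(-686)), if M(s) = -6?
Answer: -8632830854411111/1536259270 ≈ -5.6194e+6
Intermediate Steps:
V = -1198 (V = -4738 + 3540 = -1198)
(1/(-18404 + M(123)) + 408)*(8818 - 22591) - (15972/(-17030) + V/(-686)) = (1/(-18404 - 6) + 408)*(8818 - 22591) - (15972/(-17030) - 1198/(-686)) = (1/(-18410) + 408)*(-13773) - (15972*(-1/17030) - 1198*(-1/686)) = (-1/18410 + 408)*(-13773) - (-7986/8515 + 599/343) = (7511279/18410)*(-13773) - 1*2361287/2920645 = -103452845667/18410 - 2361287/2920645 = -8632830854411111/1536259270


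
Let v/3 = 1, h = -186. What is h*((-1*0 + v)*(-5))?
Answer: 2790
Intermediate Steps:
v = 3 (v = 3*1 = 3)
h*((-1*0 + v)*(-5)) = -186*(-1*0 + 3)*(-5) = -186*(0 + 3)*(-5) = -558*(-5) = -186*(-15) = 2790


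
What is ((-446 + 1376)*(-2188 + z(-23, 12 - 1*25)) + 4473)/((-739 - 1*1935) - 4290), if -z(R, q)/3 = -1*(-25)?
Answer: 2100117/6964 ≈ 301.57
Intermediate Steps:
z(R, q) = -75 (z(R, q) = -(-3)*(-25) = -3*25 = -75)
((-446 + 1376)*(-2188 + z(-23, 12 - 1*25)) + 4473)/((-739 - 1*1935) - 4290) = ((-446 + 1376)*(-2188 - 75) + 4473)/((-739 - 1*1935) - 4290) = (930*(-2263) + 4473)/((-739 - 1935) - 4290) = (-2104590 + 4473)/(-2674 - 4290) = -2100117/(-6964) = -2100117*(-1/6964) = 2100117/6964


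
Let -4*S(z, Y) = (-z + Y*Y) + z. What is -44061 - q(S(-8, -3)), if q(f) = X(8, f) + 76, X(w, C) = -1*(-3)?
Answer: -44140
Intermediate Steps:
X(w, C) = 3
S(z, Y) = -Y²/4 (S(z, Y) = -((-z + Y*Y) + z)/4 = -((-z + Y²) + z)/4 = -((Y² - z) + z)/4 = -Y²/4)
q(f) = 79 (q(f) = 3 + 76 = 79)
-44061 - q(S(-8, -3)) = -44061 - 1*79 = -44061 - 79 = -44140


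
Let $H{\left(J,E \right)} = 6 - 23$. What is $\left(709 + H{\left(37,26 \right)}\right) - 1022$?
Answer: $-330$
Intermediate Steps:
$H{\left(J,E \right)} = -17$
$\left(709 + H{\left(37,26 \right)}\right) - 1022 = \left(709 - 17\right) - 1022 = 692 - 1022 = -330$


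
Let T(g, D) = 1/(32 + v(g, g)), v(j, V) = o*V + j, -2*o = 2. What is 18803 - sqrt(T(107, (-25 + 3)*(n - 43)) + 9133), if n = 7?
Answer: 18803 - 3*sqrt(64946)/8 ≈ 18707.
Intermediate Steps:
o = -1 (o = -1/2*2 = -1)
v(j, V) = j - V (v(j, V) = -V + j = j - V)
T(g, D) = 1/32 (T(g, D) = 1/(32 + (g - g)) = 1/(32 + 0) = 1/32)
18803 - sqrt(T(107, (-25 + 3)*(n - 43)) + 9133) = 18803 - sqrt(1/32 + 9133) = 18803 - sqrt(292257/32) = 18803 - 3*sqrt(64946)/8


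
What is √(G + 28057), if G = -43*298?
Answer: √15243 ≈ 123.46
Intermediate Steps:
G = -12814
√(G + 28057) = √(-12814 + 28057) = √15243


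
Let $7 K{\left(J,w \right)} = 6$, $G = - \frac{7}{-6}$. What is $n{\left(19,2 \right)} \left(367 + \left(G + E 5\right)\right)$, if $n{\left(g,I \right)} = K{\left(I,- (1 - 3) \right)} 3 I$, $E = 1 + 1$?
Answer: $\frac{13614}{7} \approx 1944.9$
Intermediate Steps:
$G = \frac{7}{6}$ ($G = \left(-7\right) \left(- \frac{1}{6}\right) = \frac{7}{6} \approx 1.1667$)
$K{\left(J,w \right)} = \frac{6}{7}$ ($K{\left(J,w \right)} = \frac{1}{7} \cdot 6 = \frac{6}{7}$)
$E = 2$
$n{\left(g,I \right)} = \frac{18 I}{7}$ ($n{\left(g,I \right)} = \frac{6}{7} \cdot 3 I = \frac{18 I}{7}$)
$n{\left(19,2 \right)} \left(367 + \left(G + E 5\right)\right) = \frac{18}{7} \cdot 2 \left(367 + \left(\frac{7}{6} + 2 \cdot 5\right)\right) = \frac{36 \left(367 + \left(\frac{7}{6} + 10\right)\right)}{7} = \frac{36 \left(367 + \frac{67}{6}\right)}{7} = \frac{36}{7} \cdot \frac{2269}{6} = \frac{13614}{7}$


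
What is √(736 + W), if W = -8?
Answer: 2*√182 ≈ 26.981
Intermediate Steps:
√(736 + W) = √(736 - 8) = √728 = 2*√182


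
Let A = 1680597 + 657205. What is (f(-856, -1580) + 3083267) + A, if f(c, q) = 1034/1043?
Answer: 5654176001/1043 ≈ 5.4211e+6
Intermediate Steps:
f(c, q) = 1034/1043 (f(c, q) = 1034*(1/1043) = 1034/1043)
A = 2337802
(f(-856, -1580) + 3083267) + A = (1034/1043 + 3083267) + 2337802 = 3215848515/1043 + 2337802 = 5654176001/1043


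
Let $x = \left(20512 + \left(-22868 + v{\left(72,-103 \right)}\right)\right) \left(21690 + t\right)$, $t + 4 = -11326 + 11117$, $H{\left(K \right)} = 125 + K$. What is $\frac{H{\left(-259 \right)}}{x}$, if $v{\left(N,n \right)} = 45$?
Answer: $\frac{134}{49633347} \approx 2.6998 \cdot 10^{-6}$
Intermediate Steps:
$t = -213$ ($t = -4 + \left(-11326 + 11117\right) = -4 - 209 = -213$)
$x = -49633347$ ($x = \left(20512 + \left(-22868 + 45\right)\right) \left(21690 - 213\right) = \left(20512 - 22823\right) 21477 = \left(-2311\right) 21477 = -49633347$)
$\frac{H{\left(-259 \right)}}{x} = \frac{125 - 259}{-49633347} = \left(-134\right) \left(- \frac{1}{49633347}\right) = \frac{134}{49633347}$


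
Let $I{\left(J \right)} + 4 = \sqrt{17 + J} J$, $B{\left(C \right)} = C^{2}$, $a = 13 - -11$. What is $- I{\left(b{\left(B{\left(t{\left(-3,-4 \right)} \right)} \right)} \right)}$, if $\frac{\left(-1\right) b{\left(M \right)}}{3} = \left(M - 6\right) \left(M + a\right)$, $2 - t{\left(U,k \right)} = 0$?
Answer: $4 - 168 \sqrt{185} \approx -2281.0$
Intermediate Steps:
$a = 24$ ($a = 13 + 11 = 24$)
$t{\left(U,k \right)} = 2$ ($t{\left(U,k \right)} = 2 - 0 = 2 + 0 = 2$)
$b{\left(M \right)} = - 3 \left(-6 + M\right) \left(24 + M\right)$ ($b{\left(M \right)} = - 3 \left(M - 6\right) \left(M + 24\right) = - 3 \left(-6 + M\right) \left(24 + M\right)$)
$I{\left(J \right)} = -4 + J \sqrt{17 + J}$ ($I{\left(J \right)} = -4 + \sqrt{17 + J} J = -4 + J \sqrt{17 + J}$)
$- I{\left(b{\left(B{\left(t{\left(-3,-4 \right)} \right)} \right)} \right)} = - (-4 + \left(432 - 54 \cdot 2^{2} - 3 \left(2^{2}\right)^{2}\right) \sqrt{17 - \left(-432 + 48 + 216\right)}) = - (-4 + \left(432 - 216 - 3 \cdot 4^{2}\right) \sqrt{17 - \left(-216 + 48\right)}) = - (-4 + \left(432 - 216 - 48\right) \sqrt{17 - -168}) = - (-4 + 168 \sqrt{17 + 168}) = - (-4 + 168 \sqrt{185}) = 4 - 168 \sqrt{185}$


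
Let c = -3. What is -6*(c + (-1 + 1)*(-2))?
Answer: 18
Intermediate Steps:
-6*(c + (-1 + 1)*(-2)) = -6*(-3 + (-1 + 1)*(-2)) = -6*(-3 + 0*(-2)) = -6*(-3 + 0) = -6*(-3) = 18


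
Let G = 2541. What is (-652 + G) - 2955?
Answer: -1066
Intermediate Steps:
(-652 + G) - 2955 = (-652 + 2541) - 2955 = 1889 - 2955 = -1066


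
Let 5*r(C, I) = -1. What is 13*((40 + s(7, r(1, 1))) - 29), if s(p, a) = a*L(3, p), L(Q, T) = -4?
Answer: 767/5 ≈ 153.40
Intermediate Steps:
r(C, I) = -⅕ (r(C, I) = (⅕)*(-1) = -⅕)
s(p, a) = -4*a (s(p, a) = a*(-4) = -4*a)
13*((40 + s(7, r(1, 1))) - 29) = 13*((40 - 4*(-⅕)) - 29) = 13*((40 + ⅘) - 29) = 13*(204/5 - 29) = 13*(59/5) = 767/5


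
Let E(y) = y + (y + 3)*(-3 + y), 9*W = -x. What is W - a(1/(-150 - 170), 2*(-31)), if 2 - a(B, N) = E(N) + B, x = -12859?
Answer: 14975351/2880 ≈ 5199.8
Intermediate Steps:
W = 12859/9 (W = (-1*(-12859))/9 = (⅑)*12859 = 12859/9 ≈ 1428.8)
E(y) = y + (-3 + y)*(3 + y) (E(y) = y + (3 + y)*(-3 + y) = y + (-3 + y)*(3 + y))
a(B, N) = 11 - B - N - N² (a(B, N) = 2 - ((-9 + N + N²) + B) = 2 - (-9 + B + N + N²) = 2 + (9 - B - N - N²) = 11 - B - N - N²)
W - a(1/(-150 - 170), 2*(-31)) = 12859/9 - (11 - 1/(-150 - 170) - 2*(-31) - (2*(-31))²) = 12859/9 - (11 - 1/(-320) - 1*(-62) - 1*(-62)²) = 12859/9 - (11 - 1*(-1/320) + 62 - 1*3844) = 12859/9 - (11 + 1/320 + 62 - 3844) = 12859/9 - 1*(-1206719/320) = 12859/9 + 1206719/320 = 14975351/2880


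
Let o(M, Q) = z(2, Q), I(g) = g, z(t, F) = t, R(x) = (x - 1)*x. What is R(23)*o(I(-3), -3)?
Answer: 1012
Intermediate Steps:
R(x) = x*(-1 + x) (R(x) = (-1 + x)*x = x*(-1 + x))
o(M, Q) = 2
R(23)*o(I(-3), -3) = (23*(-1 + 23))*2 = (23*22)*2 = 506*2 = 1012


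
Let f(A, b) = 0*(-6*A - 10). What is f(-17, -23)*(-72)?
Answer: 0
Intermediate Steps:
f(A, b) = 0 (f(A, b) = 0*(-10 - 6*A) = 0)
f(-17, -23)*(-72) = 0*(-72) = 0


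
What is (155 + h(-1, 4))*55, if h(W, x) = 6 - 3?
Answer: 8690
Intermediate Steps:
h(W, x) = 3
(155 + h(-1, 4))*55 = (155 + 3)*55 = 158*55 = 8690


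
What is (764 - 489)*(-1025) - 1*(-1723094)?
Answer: 1441219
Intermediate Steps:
(764 - 489)*(-1025) - 1*(-1723094) = 275*(-1025) + 1723094 = -281875 + 1723094 = 1441219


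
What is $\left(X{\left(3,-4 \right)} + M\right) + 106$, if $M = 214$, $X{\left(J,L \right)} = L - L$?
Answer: $320$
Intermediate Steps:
$X{\left(J,L \right)} = 0$
$\left(X{\left(3,-4 \right)} + M\right) + 106 = \left(0 + 214\right) + 106 = 214 + 106 = 320$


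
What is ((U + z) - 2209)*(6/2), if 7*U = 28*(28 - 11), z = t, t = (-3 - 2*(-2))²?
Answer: -6420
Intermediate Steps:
t = 1 (t = (-3 + 4)² = 1² = 1)
z = 1
U = 68 (U = (28*(28 - 11))/7 = (28*17)/7 = (⅐)*476 = 68)
((U + z) - 2209)*(6/2) = ((68 + 1) - 2209)*(6/2) = (69 - 2209)*(6*(½)) = -2140*3 = -6420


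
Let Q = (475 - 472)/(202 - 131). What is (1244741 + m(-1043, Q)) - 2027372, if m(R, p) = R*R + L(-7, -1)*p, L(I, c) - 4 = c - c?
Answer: 21670490/71 ≈ 3.0522e+5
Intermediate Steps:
L(I, c) = 4 (L(I, c) = 4 + (c - c) = 4 + 0 = 4)
Q = 3/71 ≈ 0.042253
m(R, p) = R**2 + 4*p (m(R, p) = R*R + 4*p = R**2 + 4*p)
(1244741 + m(-1043, Q)) - 2027372 = (1244741 + ((-1043)**2 + 4*(3/71))) - 2027372 = (1244741 + (1087849 + 12/71)) - 2027372 = (1244741 + 77237291/71) - 2027372 = 165613902/71 - 2027372 = 21670490/71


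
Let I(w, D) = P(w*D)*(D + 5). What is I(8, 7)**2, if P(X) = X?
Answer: 451584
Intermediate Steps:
I(w, D) = D*w*(5 + D) (I(w, D) = (w*D)*(D + 5) = (D*w)*(5 + D) = D*w*(5 + D))
I(8, 7)**2 = (7*8*(5 + 7))**2 = (7*8*12)**2 = 672**2 = 451584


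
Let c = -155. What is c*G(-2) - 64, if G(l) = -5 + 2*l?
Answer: 1331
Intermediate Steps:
c*G(-2) - 64 = -155*(-5 + 2*(-2)) - 64 = -155*(-5 - 4) - 64 = -155*(-9) - 64 = 1395 - 64 = 1331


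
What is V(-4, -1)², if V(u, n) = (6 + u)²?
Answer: 16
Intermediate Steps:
V(-4, -1)² = ((6 - 4)²)² = (2²)² = 4² = 16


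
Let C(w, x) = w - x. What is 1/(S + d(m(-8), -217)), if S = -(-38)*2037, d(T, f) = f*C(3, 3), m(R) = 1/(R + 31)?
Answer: 1/77406 ≈ 1.2919e-5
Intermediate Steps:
m(R) = 1/(31 + R)
d(T, f) = 0 (d(T, f) = f*(3 - 1*3) = f*(3 - 3) = f*0 = 0)
S = 77406 (S = -1*(-77406) = 77406)
1/(S + d(m(-8), -217)) = 1/(77406 + 0) = 1/77406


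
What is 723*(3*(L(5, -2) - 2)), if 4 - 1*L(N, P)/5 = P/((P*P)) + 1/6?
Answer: 42657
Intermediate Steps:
L(N, P) = 115/6 - 5/P (L(N, P) = 20 - 5*(P/((P*P)) + 1/6) = 20 - 5*(P/(P**2) + 1*(1/6)) = 20 - 5*(P/P**2 + 1/6) = 20 - 5*(1/P + 1/6) = 20 - 5*(1/6 + 1/P) = 20 + (-5/6 - 5/P) = 115/6 - 5/P)
723*(3*(L(5, -2) - 2)) = 723*(3*((115/6 - 5/(-2)) - 2)) = 723*(3*((115/6 - 5*(-1/2)) - 2)) = 723*(3*((115/6 + 5/2) - 2)) = 723*(3*(65/3 - 2)) = 723*(3*(59/3)) = 723*59 = 42657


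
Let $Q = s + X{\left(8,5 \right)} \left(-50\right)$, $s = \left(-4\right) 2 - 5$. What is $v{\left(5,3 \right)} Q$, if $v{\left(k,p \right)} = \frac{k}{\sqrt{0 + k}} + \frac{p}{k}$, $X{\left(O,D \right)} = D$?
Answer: $- \frac{789}{5} - 263 \sqrt{5} \approx -745.89$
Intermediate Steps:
$s = -13$ ($s = -8 - 5 = -13$)
$v{\left(k,p \right)} = \sqrt{k} + \frac{p}{k}$ ($v{\left(k,p \right)} = \frac{k}{\sqrt{k}} + \frac{p}{k} = \sqrt{k} + \frac{p}{k}$)
$Q = -263$ ($Q = -13 + 5 \left(-50\right) = -13 - 250 = -263$)
$v{\left(5,3 \right)} Q = \frac{3 + 5^{\frac{3}{2}}}{5} \left(-263\right) = \frac{3 + 5 \sqrt{5}}{5} \left(-263\right) = \left(\frac{3}{5} + \sqrt{5}\right) \left(-263\right) = - \frac{789}{5} - 263 \sqrt{5}$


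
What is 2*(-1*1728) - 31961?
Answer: -35417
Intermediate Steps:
2*(-1*1728) - 31961 = 2*(-1728) - 31961 = -3456 - 31961 = -35417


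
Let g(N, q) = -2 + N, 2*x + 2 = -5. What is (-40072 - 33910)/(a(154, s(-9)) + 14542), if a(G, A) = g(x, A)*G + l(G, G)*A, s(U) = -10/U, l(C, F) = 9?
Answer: -73982/13705 ≈ -5.3982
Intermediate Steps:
x = -7/2 (x = -1 + (½)*(-5) = -1 - 5/2 = -7/2 ≈ -3.5000)
a(G, A) = 9*A - 11*G/2 (a(G, A) = (-2 - 7/2)*G + 9*A = -11*G/2 + 9*A = 9*A - 11*G/2)
(-40072 - 33910)/(a(154, s(-9)) + 14542) = (-40072 - 33910)/((9*(-10/(-9)) - 11/2*154) + 14542) = -73982/((9*(-10*(-⅑)) - 847) + 14542) = -73982/((9*(10/9) - 847) + 14542) = -73982/((10 - 847) + 14542) = -73982/(-837 + 14542) = -73982/13705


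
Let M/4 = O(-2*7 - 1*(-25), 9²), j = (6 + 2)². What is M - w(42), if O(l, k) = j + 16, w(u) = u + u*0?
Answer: 278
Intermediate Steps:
w(u) = u (w(u) = u + 0 = u)
j = 64 (j = 8² = 64)
O(l, k) = 80 (O(l, k) = 64 + 16 = 80)
M = 320 (M = 4*80 = 320)
M - w(42) = 320 - 1*42 = 320 - 42 = 278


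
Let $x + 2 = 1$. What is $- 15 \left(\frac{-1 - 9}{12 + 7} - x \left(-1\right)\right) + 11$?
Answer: $\frac{644}{19} \approx 33.895$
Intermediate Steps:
$x = -1$ ($x = -2 + 1 = -1$)
$- 15 \left(\frac{-1 - 9}{12 + 7} - x \left(-1\right)\right) + 11 = - 15 \left(\frac{-1 - 9}{12 + 7} - \left(-1\right) \left(-1\right)\right) + 11 = - 15 \left(- \frac{10}{19} - 1\right) + 11 = \left(-15\right) \left(- \frac{29}{19}\right) + 11 = \frac{435}{19} + 11 = \frac{644}{19}$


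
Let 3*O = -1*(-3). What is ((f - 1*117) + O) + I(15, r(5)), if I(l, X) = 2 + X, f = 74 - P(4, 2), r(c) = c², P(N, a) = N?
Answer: -19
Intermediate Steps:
f = 70 (f = 74 - 1*4 = 74 - 4 = 70)
O = 1 (O = (-1*(-3))/3 = (⅓)*3 = 1)
((f - 1*117) + O) + I(15, r(5)) = ((70 - 1*117) + 1) + (2 + 5²) = ((70 - 117) + 1) + (2 + 25) = (-47 + 1) + 27 = -46 + 27 = -19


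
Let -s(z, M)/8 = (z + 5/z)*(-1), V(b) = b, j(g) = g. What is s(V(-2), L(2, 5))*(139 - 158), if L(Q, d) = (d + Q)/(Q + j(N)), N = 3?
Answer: 684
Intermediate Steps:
L(Q, d) = (Q + d)/(3 + Q) (L(Q, d) = (d + Q)/(Q + 3) = (Q + d)/(3 + Q))
s(z, M) = 8*z + 40/z (s(z, M) = -8*(z + 5/z)*(-1) = -8*(-z - 5/z) = 8*z + 40/z)
s(V(-2), L(2, 5))*(139 - 158) = (8*(-2) + 40/(-2))*(139 - 158) = (-16 + 40*(-1/2))*(-19) = (-16 - 20)*(-19) = -36*(-19) = 684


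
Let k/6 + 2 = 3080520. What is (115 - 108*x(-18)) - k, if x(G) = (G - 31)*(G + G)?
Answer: -18673505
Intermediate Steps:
k = 18483108 (k = -12 + 6*3080520 = -12 + 18483120 = 18483108)
x(G) = 2*G*(-31 + G) (x(G) = (-31 + G)*(2*G) = 2*G*(-31 + G))
(115 - 108*x(-18)) - k = (115 - 216*(-18)*(-31 - 18)) - 1*18483108 = (115 - 216*(-18)*(-49)) - 18483108 = (115 - 108*1764) - 18483108 = (115 - 190512) - 18483108 = -190397 - 18483108 = -18673505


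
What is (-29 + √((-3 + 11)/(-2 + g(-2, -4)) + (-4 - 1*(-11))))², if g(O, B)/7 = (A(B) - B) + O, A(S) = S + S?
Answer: 9326/11 - 290*√33/11 ≈ 696.37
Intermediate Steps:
A(S) = 2*S
g(O, B) = 7*B + 7*O (g(O, B) = 7*((2*B - B) + O) = 7*(B + O) = 7*B + 7*O)
(-29 + √((-3 + 11)/(-2 + g(-2, -4)) + (-4 - 1*(-11))))² = (-29 + √((-3 + 11)/(-2 + (7*(-4) + 7*(-2))) + (-4 - 1*(-11))))² = (-29 + √(8/(-2 + (-28 - 14)) + (-4 + 11)))² = (-29 + √(8/(-2 - 42) + 7))² = (-29 + √(8/(-44) + 7))² = (-29 + √(8*(-1/44) + 7))² = (-29 + √(-2/11 + 7))² = (-29 + √(75/11))² = (-29 + 5*√33/11)²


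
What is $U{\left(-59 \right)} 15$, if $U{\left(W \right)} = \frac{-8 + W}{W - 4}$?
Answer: $\frac{335}{21} \approx 15.952$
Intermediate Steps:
$U{\left(W \right)} = \frac{-8 + W}{-4 + W}$
$U{\left(-59 \right)} 15 = \frac{-8 - 59}{-4 - 59} \cdot 15 = \frac{1}{-63} \left(-67\right) 15 = \left(- \frac{1}{63}\right) \left(-67\right) 15 = \frac{67}{63} \cdot 15 = \frac{335}{21}$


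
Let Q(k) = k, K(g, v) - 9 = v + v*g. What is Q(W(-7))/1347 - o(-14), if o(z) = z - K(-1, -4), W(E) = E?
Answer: 30974/1347 ≈ 22.995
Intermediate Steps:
K(g, v) = 9 + v + g*v (K(g, v) = 9 + (v + v*g) = 9 + (v + g*v) = 9 + v + g*v)
o(z) = -9 + z (o(z) = z - (9 - 4 - 1*(-4)) = z - (9 - 4 + 4) = z - 1*9 = z - 9 = -9 + z)
Q(W(-7))/1347 - o(-14) = -7/1347 - (-9 - 14) = -7*1/1347 - 1*(-23) = -7/1347 + 23 = 30974/1347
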